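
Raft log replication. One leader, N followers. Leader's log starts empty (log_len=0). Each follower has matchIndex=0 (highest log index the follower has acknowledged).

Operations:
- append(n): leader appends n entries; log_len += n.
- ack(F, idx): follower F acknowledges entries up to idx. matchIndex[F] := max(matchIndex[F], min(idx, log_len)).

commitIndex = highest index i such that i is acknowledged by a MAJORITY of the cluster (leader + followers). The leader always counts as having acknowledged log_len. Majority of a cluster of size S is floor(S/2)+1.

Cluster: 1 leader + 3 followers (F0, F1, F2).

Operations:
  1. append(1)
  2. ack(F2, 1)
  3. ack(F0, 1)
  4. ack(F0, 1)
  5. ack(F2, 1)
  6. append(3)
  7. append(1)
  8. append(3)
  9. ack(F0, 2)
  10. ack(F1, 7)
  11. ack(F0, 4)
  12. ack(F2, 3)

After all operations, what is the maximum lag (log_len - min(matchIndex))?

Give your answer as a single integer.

Op 1: append 1 -> log_len=1
Op 2: F2 acks idx 1 -> match: F0=0 F1=0 F2=1; commitIndex=0
Op 3: F0 acks idx 1 -> match: F0=1 F1=0 F2=1; commitIndex=1
Op 4: F0 acks idx 1 -> match: F0=1 F1=0 F2=1; commitIndex=1
Op 5: F2 acks idx 1 -> match: F0=1 F1=0 F2=1; commitIndex=1
Op 6: append 3 -> log_len=4
Op 7: append 1 -> log_len=5
Op 8: append 3 -> log_len=8
Op 9: F0 acks idx 2 -> match: F0=2 F1=0 F2=1; commitIndex=1
Op 10: F1 acks idx 7 -> match: F0=2 F1=7 F2=1; commitIndex=2
Op 11: F0 acks idx 4 -> match: F0=4 F1=7 F2=1; commitIndex=4
Op 12: F2 acks idx 3 -> match: F0=4 F1=7 F2=3; commitIndex=4

Answer: 5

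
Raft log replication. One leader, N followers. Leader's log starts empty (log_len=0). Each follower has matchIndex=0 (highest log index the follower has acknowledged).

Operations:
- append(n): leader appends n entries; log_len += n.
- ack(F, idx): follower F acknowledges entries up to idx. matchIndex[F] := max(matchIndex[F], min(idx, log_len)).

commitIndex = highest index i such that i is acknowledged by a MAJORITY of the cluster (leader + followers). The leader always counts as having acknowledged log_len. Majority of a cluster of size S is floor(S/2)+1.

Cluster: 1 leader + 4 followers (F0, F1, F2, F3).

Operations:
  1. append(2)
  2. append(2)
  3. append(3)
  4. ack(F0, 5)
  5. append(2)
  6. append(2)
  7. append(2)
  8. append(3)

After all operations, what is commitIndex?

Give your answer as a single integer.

Answer: 0

Derivation:
Op 1: append 2 -> log_len=2
Op 2: append 2 -> log_len=4
Op 3: append 3 -> log_len=7
Op 4: F0 acks idx 5 -> match: F0=5 F1=0 F2=0 F3=0; commitIndex=0
Op 5: append 2 -> log_len=9
Op 6: append 2 -> log_len=11
Op 7: append 2 -> log_len=13
Op 8: append 3 -> log_len=16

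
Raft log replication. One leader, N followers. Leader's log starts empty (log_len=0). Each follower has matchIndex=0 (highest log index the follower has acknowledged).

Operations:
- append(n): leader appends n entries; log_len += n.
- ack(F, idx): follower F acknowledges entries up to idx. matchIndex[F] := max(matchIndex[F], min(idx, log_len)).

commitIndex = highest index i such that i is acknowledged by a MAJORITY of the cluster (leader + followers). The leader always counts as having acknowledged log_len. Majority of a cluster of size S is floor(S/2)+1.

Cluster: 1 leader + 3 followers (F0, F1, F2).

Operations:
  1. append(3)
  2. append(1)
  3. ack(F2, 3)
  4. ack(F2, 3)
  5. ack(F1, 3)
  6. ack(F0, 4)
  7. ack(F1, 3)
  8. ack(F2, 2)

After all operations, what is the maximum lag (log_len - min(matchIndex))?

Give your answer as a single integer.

Op 1: append 3 -> log_len=3
Op 2: append 1 -> log_len=4
Op 3: F2 acks idx 3 -> match: F0=0 F1=0 F2=3; commitIndex=0
Op 4: F2 acks idx 3 -> match: F0=0 F1=0 F2=3; commitIndex=0
Op 5: F1 acks idx 3 -> match: F0=0 F1=3 F2=3; commitIndex=3
Op 6: F0 acks idx 4 -> match: F0=4 F1=3 F2=3; commitIndex=3
Op 7: F1 acks idx 3 -> match: F0=4 F1=3 F2=3; commitIndex=3
Op 8: F2 acks idx 2 -> match: F0=4 F1=3 F2=3; commitIndex=3

Answer: 1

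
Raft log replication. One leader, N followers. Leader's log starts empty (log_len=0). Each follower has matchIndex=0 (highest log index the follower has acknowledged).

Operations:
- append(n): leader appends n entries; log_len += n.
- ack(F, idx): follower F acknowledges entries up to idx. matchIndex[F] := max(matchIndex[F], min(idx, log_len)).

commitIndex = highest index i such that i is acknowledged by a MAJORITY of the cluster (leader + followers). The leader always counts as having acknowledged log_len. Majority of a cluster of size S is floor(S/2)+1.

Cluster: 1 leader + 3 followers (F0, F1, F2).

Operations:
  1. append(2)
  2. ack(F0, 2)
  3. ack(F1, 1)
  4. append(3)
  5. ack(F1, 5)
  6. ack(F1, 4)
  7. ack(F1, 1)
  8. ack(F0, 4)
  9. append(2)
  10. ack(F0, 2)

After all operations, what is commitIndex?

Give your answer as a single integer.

Answer: 4

Derivation:
Op 1: append 2 -> log_len=2
Op 2: F0 acks idx 2 -> match: F0=2 F1=0 F2=0; commitIndex=0
Op 3: F1 acks idx 1 -> match: F0=2 F1=1 F2=0; commitIndex=1
Op 4: append 3 -> log_len=5
Op 5: F1 acks idx 5 -> match: F0=2 F1=5 F2=0; commitIndex=2
Op 6: F1 acks idx 4 -> match: F0=2 F1=5 F2=0; commitIndex=2
Op 7: F1 acks idx 1 -> match: F0=2 F1=5 F2=0; commitIndex=2
Op 8: F0 acks idx 4 -> match: F0=4 F1=5 F2=0; commitIndex=4
Op 9: append 2 -> log_len=7
Op 10: F0 acks idx 2 -> match: F0=4 F1=5 F2=0; commitIndex=4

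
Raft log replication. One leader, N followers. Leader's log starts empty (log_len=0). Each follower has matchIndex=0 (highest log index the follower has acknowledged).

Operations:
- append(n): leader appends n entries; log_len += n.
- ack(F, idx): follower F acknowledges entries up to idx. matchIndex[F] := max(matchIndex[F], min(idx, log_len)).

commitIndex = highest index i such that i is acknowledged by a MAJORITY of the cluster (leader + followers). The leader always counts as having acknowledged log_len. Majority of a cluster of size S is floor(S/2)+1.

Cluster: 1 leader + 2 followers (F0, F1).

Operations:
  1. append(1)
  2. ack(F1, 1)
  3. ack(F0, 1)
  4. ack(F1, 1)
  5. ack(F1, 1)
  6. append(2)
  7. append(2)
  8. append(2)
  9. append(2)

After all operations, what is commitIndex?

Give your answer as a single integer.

Op 1: append 1 -> log_len=1
Op 2: F1 acks idx 1 -> match: F0=0 F1=1; commitIndex=1
Op 3: F0 acks idx 1 -> match: F0=1 F1=1; commitIndex=1
Op 4: F1 acks idx 1 -> match: F0=1 F1=1; commitIndex=1
Op 5: F1 acks idx 1 -> match: F0=1 F1=1; commitIndex=1
Op 6: append 2 -> log_len=3
Op 7: append 2 -> log_len=5
Op 8: append 2 -> log_len=7
Op 9: append 2 -> log_len=9

Answer: 1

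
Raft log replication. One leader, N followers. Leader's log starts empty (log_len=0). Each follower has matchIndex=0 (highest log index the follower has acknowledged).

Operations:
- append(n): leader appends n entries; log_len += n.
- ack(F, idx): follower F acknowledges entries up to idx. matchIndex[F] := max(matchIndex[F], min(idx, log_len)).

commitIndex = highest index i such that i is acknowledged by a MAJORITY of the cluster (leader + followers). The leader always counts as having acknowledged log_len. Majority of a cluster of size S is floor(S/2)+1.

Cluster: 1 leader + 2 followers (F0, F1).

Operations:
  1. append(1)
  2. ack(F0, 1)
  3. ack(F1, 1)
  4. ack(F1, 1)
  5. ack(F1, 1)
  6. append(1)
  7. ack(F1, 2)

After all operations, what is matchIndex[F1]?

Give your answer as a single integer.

Answer: 2

Derivation:
Op 1: append 1 -> log_len=1
Op 2: F0 acks idx 1 -> match: F0=1 F1=0; commitIndex=1
Op 3: F1 acks idx 1 -> match: F0=1 F1=1; commitIndex=1
Op 4: F1 acks idx 1 -> match: F0=1 F1=1; commitIndex=1
Op 5: F1 acks idx 1 -> match: F0=1 F1=1; commitIndex=1
Op 6: append 1 -> log_len=2
Op 7: F1 acks idx 2 -> match: F0=1 F1=2; commitIndex=2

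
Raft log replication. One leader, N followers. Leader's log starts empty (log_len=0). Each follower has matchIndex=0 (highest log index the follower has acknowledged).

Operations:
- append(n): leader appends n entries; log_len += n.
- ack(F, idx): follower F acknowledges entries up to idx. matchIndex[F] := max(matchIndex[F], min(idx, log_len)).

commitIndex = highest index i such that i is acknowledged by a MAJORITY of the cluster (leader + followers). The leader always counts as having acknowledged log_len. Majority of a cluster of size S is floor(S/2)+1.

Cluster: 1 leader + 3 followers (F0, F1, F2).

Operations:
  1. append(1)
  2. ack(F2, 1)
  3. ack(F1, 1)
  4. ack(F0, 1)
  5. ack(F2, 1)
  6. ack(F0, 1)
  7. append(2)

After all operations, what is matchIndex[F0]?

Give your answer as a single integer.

Op 1: append 1 -> log_len=1
Op 2: F2 acks idx 1 -> match: F0=0 F1=0 F2=1; commitIndex=0
Op 3: F1 acks idx 1 -> match: F0=0 F1=1 F2=1; commitIndex=1
Op 4: F0 acks idx 1 -> match: F0=1 F1=1 F2=1; commitIndex=1
Op 5: F2 acks idx 1 -> match: F0=1 F1=1 F2=1; commitIndex=1
Op 6: F0 acks idx 1 -> match: F0=1 F1=1 F2=1; commitIndex=1
Op 7: append 2 -> log_len=3

Answer: 1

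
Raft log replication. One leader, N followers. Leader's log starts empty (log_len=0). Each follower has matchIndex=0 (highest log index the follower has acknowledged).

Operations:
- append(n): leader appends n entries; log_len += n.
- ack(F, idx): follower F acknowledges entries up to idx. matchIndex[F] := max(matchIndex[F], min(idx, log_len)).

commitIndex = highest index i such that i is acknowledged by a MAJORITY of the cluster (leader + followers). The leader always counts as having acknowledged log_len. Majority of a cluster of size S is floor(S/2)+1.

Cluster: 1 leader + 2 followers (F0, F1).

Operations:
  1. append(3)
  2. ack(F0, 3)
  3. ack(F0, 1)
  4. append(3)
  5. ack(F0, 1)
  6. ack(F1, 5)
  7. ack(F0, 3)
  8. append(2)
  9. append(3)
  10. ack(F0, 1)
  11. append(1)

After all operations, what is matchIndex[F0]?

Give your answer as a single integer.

Answer: 3

Derivation:
Op 1: append 3 -> log_len=3
Op 2: F0 acks idx 3 -> match: F0=3 F1=0; commitIndex=3
Op 3: F0 acks idx 1 -> match: F0=3 F1=0; commitIndex=3
Op 4: append 3 -> log_len=6
Op 5: F0 acks idx 1 -> match: F0=3 F1=0; commitIndex=3
Op 6: F1 acks idx 5 -> match: F0=3 F1=5; commitIndex=5
Op 7: F0 acks idx 3 -> match: F0=3 F1=5; commitIndex=5
Op 8: append 2 -> log_len=8
Op 9: append 3 -> log_len=11
Op 10: F0 acks idx 1 -> match: F0=3 F1=5; commitIndex=5
Op 11: append 1 -> log_len=12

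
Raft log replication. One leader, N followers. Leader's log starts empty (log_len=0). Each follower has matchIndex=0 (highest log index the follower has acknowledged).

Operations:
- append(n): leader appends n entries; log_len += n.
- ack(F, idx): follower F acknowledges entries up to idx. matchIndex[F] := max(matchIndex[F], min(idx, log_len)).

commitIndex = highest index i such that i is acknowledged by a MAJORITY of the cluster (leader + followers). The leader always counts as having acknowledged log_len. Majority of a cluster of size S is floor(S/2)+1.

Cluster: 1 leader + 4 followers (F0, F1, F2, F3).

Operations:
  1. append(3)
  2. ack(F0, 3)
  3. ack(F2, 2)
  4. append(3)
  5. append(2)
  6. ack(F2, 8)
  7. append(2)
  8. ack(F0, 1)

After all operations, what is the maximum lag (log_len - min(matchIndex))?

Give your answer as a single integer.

Answer: 10

Derivation:
Op 1: append 3 -> log_len=3
Op 2: F0 acks idx 3 -> match: F0=3 F1=0 F2=0 F3=0; commitIndex=0
Op 3: F2 acks idx 2 -> match: F0=3 F1=0 F2=2 F3=0; commitIndex=2
Op 4: append 3 -> log_len=6
Op 5: append 2 -> log_len=8
Op 6: F2 acks idx 8 -> match: F0=3 F1=0 F2=8 F3=0; commitIndex=3
Op 7: append 2 -> log_len=10
Op 8: F0 acks idx 1 -> match: F0=3 F1=0 F2=8 F3=0; commitIndex=3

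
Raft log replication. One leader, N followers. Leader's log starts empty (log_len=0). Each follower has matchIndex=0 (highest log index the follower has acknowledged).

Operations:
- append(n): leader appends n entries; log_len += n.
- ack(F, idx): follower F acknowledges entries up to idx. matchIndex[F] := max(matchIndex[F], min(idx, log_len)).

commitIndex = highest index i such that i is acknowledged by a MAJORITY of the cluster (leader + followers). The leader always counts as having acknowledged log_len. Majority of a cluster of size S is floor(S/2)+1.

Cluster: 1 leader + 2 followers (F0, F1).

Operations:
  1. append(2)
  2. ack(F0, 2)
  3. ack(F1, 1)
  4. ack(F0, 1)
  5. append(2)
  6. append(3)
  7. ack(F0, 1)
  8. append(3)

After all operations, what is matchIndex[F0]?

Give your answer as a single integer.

Op 1: append 2 -> log_len=2
Op 2: F0 acks idx 2 -> match: F0=2 F1=0; commitIndex=2
Op 3: F1 acks idx 1 -> match: F0=2 F1=1; commitIndex=2
Op 4: F0 acks idx 1 -> match: F0=2 F1=1; commitIndex=2
Op 5: append 2 -> log_len=4
Op 6: append 3 -> log_len=7
Op 7: F0 acks idx 1 -> match: F0=2 F1=1; commitIndex=2
Op 8: append 3 -> log_len=10

Answer: 2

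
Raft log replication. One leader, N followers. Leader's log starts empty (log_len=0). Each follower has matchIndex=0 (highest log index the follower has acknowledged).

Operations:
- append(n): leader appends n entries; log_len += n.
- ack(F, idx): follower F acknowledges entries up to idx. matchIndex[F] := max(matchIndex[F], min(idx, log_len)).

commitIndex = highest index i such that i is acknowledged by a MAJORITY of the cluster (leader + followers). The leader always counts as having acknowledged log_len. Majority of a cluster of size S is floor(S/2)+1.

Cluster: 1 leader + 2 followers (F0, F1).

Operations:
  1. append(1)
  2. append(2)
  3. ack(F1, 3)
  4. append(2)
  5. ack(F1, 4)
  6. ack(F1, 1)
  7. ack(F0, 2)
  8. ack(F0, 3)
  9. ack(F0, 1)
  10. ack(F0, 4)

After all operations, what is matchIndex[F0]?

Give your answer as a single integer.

Answer: 4

Derivation:
Op 1: append 1 -> log_len=1
Op 2: append 2 -> log_len=3
Op 3: F1 acks idx 3 -> match: F0=0 F1=3; commitIndex=3
Op 4: append 2 -> log_len=5
Op 5: F1 acks idx 4 -> match: F0=0 F1=4; commitIndex=4
Op 6: F1 acks idx 1 -> match: F0=0 F1=4; commitIndex=4
Op 7: F0 acks idx 2 -> match: F0=2 F1=4; commitIndex=4
Op 8: F0 acks idx 3 -> match: F0=3 F1=4; commitIndex=4
Op 9: F0 acks idx 1 -> match: F0=3 F1=4; commitIndex=4
Op 10: F0 acks idx 4 -> match: F0=4 F1=4; commitIndex=4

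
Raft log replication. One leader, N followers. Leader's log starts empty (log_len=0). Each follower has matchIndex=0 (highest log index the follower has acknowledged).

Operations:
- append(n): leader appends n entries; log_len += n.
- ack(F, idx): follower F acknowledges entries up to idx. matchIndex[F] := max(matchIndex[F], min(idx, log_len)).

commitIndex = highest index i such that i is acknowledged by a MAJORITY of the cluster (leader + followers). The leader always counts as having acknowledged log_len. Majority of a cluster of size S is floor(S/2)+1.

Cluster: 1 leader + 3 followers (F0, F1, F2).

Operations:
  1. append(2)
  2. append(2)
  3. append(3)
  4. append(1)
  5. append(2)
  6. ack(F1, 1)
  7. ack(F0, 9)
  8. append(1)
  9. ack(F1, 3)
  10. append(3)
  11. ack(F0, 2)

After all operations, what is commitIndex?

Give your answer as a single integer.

Answer: 3

Derivation:
Op 1: append 2 -> log_len=2
Op 2: append 2 -> log_len=4
Op 3: append 3 -> log_len=7
Op 4: append 1 -> log_len=8
Op 5: append 2 -> log_len=10
Op 6: F1 acks idx 1 -> match: F0=0 F1=1 F2=0; commitIndex=0
Op 7: F0 acks idx 9 -> match: F0=9 F1=1 F2=0; commitIndex=1
Op 8: append 1 -> log_len=11
Op 9: F1 acks idx 3 -> match: F0=9 F1=3 F2=0; commitIndex=3
Op 10: append 3 -> log_len=14
Op 11: F0 acks idx 2 -> match: F0=9 F1=3 F2=0; commitIndex=3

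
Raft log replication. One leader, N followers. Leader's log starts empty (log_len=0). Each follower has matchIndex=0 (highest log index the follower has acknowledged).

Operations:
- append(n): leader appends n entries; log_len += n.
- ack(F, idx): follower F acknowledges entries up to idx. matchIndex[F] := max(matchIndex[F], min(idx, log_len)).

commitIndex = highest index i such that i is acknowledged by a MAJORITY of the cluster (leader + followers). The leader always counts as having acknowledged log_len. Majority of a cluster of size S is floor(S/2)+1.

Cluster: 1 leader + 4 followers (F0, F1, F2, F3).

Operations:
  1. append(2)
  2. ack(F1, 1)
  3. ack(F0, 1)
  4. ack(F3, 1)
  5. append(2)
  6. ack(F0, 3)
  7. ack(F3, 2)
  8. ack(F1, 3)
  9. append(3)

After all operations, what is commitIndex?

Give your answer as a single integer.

Op 1: append 2 -> log_len=2
Op 2: F1 acks idx 1 -> match: F0=0 F1=1 F2=0 F3=0; commitIndex=0
Op 3: F0 acks idx 1 -> match: F0=1 F1=1 F2=0 F3=0; commitIndex=1
Op 4: F3 acks idx 1 -> match: F0=1 F1=1 F2=0 F3=1; commitIndex=1
Op 5: append 2 -> log_len=4
Op 6: F0 acks idx 3 -> match: F0=3 F1=1 F2=0 F3=1; commitIndex=1
Op 7: F3 acks idx 2 -> match: F0=3 F1=1 F2=0 F3=2; commitIndex=2
Op 8: F1 acks idx 3 -> match: F0=3 F1=3 F2=0 F3=2; commitIndex=3
Op 9: append 3 -> log_len=7

Answer: 3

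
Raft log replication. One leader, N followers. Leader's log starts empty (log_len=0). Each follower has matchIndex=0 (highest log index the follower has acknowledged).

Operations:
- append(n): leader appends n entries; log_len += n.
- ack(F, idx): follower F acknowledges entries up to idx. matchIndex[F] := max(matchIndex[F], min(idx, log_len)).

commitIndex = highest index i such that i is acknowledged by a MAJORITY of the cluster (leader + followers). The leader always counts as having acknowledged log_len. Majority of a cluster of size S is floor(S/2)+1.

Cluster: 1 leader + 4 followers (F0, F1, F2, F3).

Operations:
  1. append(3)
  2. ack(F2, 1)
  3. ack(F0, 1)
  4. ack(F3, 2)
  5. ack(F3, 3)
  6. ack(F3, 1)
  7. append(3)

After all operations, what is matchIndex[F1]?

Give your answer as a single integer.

Op 1: append 3 -> log_len=3
Op 2: F2 acks idx 1 -> match: F0=0 F1=0 F2=1 F3=0; commitIndex=0
Op 3: F0 acks idx 1 -> match: F0=1 F1=0 F2=1 F3=0; commitIndex=1
Op 4: F3 acks idx 2 -> match: F0=1 F1=0 F2=1 F3=2; commitIndex=1
Op 5: F3 acks idx 3 -> match: F0=1 F1=0 F2=1 F3=3; commitIndex=1
Op 6: F3 acks idx 1 -> match: F0=1 F1=0 F2=1 F3=3; commitIndex=1
Op 7: append 3 -> log_len=6

Answer: 0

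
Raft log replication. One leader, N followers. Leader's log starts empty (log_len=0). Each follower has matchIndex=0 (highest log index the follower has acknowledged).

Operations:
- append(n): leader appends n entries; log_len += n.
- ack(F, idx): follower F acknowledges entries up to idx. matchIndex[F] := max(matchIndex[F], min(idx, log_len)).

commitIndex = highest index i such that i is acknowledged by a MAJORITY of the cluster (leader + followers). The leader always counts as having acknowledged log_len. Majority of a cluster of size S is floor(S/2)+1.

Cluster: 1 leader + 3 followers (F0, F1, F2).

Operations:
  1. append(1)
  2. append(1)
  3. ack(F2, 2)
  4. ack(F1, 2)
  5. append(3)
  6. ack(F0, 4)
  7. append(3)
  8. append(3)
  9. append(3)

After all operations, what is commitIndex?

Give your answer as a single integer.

Op 1: append 1 -> log_len=1
Op 2: append 1 -> log_len=2
Op 3: F2 acks idx 2 -> match: F0=0 F1=0 F2=2; commitIndex=0
Op 4: F1 acks idx 2 -> match: F0=0 F1=2 F2=2; commitIndex=2
Op 5: append 3 -> log_len=5
Op 6: F0 acks idx 4 -> match: F0=4 F1=2 F2=2; commitIndex=2
Op 7: append 3 -> log_len=8
Op 8: append 3 -> log_len=11
Op 9: append 3 -> log_len=14

Answer: 2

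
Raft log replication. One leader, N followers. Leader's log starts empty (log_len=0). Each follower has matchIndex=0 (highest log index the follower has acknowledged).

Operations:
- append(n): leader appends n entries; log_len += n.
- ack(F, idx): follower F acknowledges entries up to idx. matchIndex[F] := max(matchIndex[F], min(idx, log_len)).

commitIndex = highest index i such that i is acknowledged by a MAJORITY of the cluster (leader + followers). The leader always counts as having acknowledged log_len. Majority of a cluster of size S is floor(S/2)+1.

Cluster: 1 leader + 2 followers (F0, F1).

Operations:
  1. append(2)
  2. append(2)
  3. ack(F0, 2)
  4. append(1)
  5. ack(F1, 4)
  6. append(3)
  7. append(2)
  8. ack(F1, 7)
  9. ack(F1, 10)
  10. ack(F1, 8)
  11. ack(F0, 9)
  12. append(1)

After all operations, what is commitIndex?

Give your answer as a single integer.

Answer: 10

Derivation:
Op 1: append 2 -> log_len=2
Op 2: append 2 -> log_len=4
Op 3: F0 acks idx 2 -> match: F0=2 F1=0; commitIndex=2
Op 4: append 1 -> log_len=5
Op 5: F1 acks idx 4 -> match: F0=2 F1=4; commitIndex=4
Op 6: append 3 -> log_len=8
Op 7: append 2 -> log_len=10
Op 8: F1 acks idx 7 -> match: F0=2 F1=7; commitIndex=7
Op 9: F1 acks idx 10 -> match: F0=2 F1=10; commitIndex=10
Op 10: F1 acks idx 8 -> match: F0=2 F1=10; commitIndex=10
Op 11: F0 acks idx 9 -> match: F0=9 F1=10; commitIndex=10
Op 12: append 1 -> log_len=11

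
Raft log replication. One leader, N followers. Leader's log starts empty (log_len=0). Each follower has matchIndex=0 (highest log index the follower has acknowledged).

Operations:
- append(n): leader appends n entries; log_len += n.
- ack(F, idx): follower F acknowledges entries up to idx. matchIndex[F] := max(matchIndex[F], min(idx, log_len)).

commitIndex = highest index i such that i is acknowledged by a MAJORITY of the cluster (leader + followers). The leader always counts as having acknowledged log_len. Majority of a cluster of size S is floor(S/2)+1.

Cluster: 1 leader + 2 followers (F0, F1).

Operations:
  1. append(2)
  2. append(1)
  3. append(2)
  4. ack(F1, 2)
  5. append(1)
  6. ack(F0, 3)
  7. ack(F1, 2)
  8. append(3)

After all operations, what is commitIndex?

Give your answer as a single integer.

Answer: 3

Derivation:
Op 1: append 2 -> log_len=2
Op 2: append 1 -> log_len=3
Op 3: append 2 -> log_len=5
Op 4: F1 acks idx 2 -> match: F0=0 F1=2; commitIndex=2
Op 5: append 1 -> log_len=6
Op 6: F0 acks idx 3 -> match: F0=3 F1=2; commitIndex=3
Op 7: F1 acks idx 2 -> match: F0=3 F1=2; commitIndex=3
Op 8: append 3 -> log_len=9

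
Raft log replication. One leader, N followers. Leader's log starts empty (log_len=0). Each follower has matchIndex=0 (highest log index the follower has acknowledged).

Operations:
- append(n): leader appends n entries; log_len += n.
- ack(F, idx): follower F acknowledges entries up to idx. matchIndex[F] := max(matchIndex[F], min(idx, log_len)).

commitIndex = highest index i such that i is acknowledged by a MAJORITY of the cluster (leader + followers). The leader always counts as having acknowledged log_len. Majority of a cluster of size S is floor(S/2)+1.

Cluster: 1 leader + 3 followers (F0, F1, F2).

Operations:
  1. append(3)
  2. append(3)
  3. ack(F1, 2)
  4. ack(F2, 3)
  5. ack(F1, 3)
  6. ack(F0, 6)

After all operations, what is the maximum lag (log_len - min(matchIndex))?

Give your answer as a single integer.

Answer: 3

Derivation:
Op 1: append 3 -> log_len=3
Op 2: append 3 -> log_len=6
Op 3: F1 acks idx 2 -> match: F0=0 F1=2 F2=0; commitIndex=0
Op 4: F2 acks idx 3 -> match: F0=0 F1=2 F2=3; commitIndex=2
Op 5: F1 acks idx 3 -> match: F0=0 F1=3 F2=3; commitIndex=3
Op 6: F0 acks idx 6 -> match: F0=6 F1=3 F2=3; commitIndex=3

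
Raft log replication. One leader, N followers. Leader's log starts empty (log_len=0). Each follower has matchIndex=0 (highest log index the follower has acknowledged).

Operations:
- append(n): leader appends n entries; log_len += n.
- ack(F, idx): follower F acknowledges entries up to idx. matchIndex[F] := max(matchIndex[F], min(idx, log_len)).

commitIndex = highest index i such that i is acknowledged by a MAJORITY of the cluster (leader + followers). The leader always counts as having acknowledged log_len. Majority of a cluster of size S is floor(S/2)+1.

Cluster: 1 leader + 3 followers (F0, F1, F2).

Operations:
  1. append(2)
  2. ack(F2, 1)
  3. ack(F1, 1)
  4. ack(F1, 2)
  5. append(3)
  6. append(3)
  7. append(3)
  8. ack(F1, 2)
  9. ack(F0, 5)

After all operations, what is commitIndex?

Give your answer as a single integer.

Op 1: append 2 -> log_len=2
Op 2: F2 acks idx 1 -> match: F0=0 F1=0 F2=1; commitIndex=0
Op 3: F1 acks idx 1 -> match: F0=0 F1=1 F2=1; commitIndex=1
Op 4: F1 acks idx 2 -> match: F0=0 F1=2 F2=1; commitIndex=1
Op 5: append 3 -> log_len=5
Op 6: append 3 -> log_len=8
Op 7: append 3 -> log_len=11
Op 8: F1 acks idx 2 -> match: F0=0 F1=2 F2=1; commitIndex=1
Op 9: F0 acks idx 5 -> match: F0=5 F1=2 F2=1; commitIndex=2

Answer: 2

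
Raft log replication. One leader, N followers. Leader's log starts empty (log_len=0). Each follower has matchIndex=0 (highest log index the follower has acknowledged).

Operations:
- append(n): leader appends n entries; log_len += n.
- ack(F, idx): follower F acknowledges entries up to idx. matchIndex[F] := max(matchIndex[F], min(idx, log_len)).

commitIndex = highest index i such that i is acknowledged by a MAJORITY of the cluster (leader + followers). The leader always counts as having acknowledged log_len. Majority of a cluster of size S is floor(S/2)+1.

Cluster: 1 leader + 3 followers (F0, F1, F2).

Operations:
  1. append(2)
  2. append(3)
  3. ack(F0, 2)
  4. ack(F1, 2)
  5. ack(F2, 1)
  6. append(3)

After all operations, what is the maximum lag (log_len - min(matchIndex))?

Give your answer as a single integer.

Answer: 7

Derivation:
Op 1: append 2 -> log_len=2
Op 2: append 3 -> log_len=5
Op 3: F0 acks idx 2 -> match: F0=2 F1=0 F2=0; commitIndex=0
Op 4: F1 acks idx 2 -> match: F0=2 F1=2 F2=0; commitIndex=2
Op 5: F2 acks idx 1 -> match: F0=2 F1=2 F2=1; commitIndex=2
Op 6: append 3 -> log_len=8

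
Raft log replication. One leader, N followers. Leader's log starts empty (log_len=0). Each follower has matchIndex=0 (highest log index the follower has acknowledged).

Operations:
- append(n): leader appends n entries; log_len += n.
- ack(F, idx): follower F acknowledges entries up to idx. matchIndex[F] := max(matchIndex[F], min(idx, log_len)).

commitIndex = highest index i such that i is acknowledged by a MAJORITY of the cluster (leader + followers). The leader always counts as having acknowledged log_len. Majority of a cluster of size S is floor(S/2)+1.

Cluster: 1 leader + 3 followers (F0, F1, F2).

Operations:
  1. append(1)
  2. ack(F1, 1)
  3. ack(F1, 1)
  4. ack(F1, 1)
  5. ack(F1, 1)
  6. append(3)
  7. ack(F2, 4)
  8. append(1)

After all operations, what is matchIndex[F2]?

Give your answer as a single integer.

Answer: 4

Derivation:
Op 1: append 1 -> log_len=1
Op 2: F1 acks idx 1 -> match: F0=0 F1=1 F2=0; commitIndex=0
Op 3: F1 acks idx 1 -> match: F0=0 F1=1 F2=0; commitIndex=0
Op 4: F1 acks idx 1 -> match: F0=0 F1=1 F2=0; commitIndex=0
Op 5: F1 acks idx 1 -> match: F0=0 F1=1 F2=0; commitIndex=0
Op 6: append 3 -> log_len=4
Op 7: F2 acks idx 4 -> match: F0=0 F1=1 F2=4; commitIndex=1
Op 8: append 1 -> log_len=5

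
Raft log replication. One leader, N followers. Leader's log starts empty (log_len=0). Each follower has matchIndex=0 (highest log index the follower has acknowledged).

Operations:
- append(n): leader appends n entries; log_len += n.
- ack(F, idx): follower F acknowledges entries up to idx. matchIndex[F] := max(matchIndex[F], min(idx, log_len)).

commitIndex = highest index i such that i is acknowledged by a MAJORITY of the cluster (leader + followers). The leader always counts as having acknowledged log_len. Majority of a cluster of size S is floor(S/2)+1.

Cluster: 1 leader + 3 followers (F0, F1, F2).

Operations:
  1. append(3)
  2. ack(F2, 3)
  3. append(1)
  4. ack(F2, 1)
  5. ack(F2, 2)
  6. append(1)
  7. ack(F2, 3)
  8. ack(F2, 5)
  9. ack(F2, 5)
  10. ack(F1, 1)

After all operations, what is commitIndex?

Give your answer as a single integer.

Answer: 1

Derivation:
Op 1: append 3 -> log_len=3
Op 2: F2 acks idx 3 -> match: F0=0 F1=0 F2=3; commitIndex=0
Op 3: append 1 -> log_len=4
Op 4: F2 acks idx 1 -> match: F0=0 F1=0 F2=3; commitIndex=0
Op 5: F2 acks idx 2 -> match: F0=0 F1=0 F2=3; commitIndex=0
Op 6: append 1 -> log_len=5
Op 7: F2 acks idx 3 -> match: F0=0 F1=0 F2=3; commitIndex=0
Op 8: F2 acks idx 5 -> match: F0=0 F1=0 F2=5; commitIndex=0
Op 9: F2 acks idx 5 -> match: F0=0 F1=0 F2=5; commitIndex=0
Op 10: F1 acks idx 1 -> match: F0=0 F1=1 F2=5; commitIndex=1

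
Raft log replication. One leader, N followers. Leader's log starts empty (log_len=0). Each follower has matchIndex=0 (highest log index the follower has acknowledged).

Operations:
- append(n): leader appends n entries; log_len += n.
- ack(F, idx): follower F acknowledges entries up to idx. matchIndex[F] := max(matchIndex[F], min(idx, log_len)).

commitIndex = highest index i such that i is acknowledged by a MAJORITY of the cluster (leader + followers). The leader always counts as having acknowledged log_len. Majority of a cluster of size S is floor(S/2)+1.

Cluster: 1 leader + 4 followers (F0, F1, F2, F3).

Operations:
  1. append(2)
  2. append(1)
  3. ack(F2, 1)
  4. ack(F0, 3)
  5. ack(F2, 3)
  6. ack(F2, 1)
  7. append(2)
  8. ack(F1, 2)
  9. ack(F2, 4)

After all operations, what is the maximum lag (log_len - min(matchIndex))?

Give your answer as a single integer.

Op 1: append 2 -> log_len=2
Op 2: append 1 -> log_len=3
Op 3: F2 acks idx 1 -> match: F0=0 F1=0 F2=1 F3=0; commitIndex=0
Op 4: F0 acks idx 3 -> match: F0=3 F1=0 F2=1 F3=0; commitIndex=1
Op 5: F2 acks idx 3 -> match: F0=3 F1=0 F2=3 F3=0; commitIndex=3
Op 6: F2 acks idx 1 -> match: F0=3 F1=0 F2=3 F3=0; commitIndex=3
Op 7: append 2 -> log_len=5
Op 8: F1 acks idx 2 -> match: F0=3 F1=2 F2=3 F3=0; commitIndex=3
Op 9: F2 acks idx 4 -> match: F0=3 F1=2 F2=4 F3=0; commitIndex=3

Answer: 5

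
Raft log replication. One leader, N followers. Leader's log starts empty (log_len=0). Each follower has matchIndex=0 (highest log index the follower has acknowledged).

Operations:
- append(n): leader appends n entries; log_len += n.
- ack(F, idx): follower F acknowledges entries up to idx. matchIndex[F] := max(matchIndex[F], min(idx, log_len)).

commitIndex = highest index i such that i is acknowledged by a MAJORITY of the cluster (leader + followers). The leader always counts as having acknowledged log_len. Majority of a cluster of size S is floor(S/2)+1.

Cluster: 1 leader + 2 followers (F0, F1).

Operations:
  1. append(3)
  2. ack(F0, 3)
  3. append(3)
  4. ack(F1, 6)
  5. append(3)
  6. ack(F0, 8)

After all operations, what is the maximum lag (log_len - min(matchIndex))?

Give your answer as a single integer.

Op 1: append 3 -> log_len=3
Op 2: F0 acks idx 3 -> match: F0=3 F1=0; commitIndex=3
Op 3: append 3 -> log_len=6
Op 4: F1 acks idx 6 -> match: F0=3 F1=6; commitIndex=6
Op 5: append 3 -> log_len=9
Op 6: F0 acks idx 8 -> match: F0=8 F1=6; commitIndex=8

Answer: 3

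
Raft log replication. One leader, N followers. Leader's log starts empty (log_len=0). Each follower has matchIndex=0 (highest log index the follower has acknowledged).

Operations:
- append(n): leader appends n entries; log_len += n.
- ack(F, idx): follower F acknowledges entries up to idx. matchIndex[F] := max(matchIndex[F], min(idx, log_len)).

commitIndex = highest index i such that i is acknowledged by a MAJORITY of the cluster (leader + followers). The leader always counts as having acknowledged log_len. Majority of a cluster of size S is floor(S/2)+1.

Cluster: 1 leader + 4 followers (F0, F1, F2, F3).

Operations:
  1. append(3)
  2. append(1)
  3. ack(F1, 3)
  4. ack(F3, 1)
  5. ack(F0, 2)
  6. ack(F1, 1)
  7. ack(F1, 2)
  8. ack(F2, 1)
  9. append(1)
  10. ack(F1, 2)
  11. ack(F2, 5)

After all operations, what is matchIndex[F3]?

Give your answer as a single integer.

Op 1: append 3 -> log_len=3
Op 2: append 1 -> log_len=4
Op 3: F1 acks idx 3 -> match: F0=0 F1=3 F2=0 F3=0; commitIndex=0
Op 4: F3 acks idx 1 -> match: F0=0 F1=3 F2=0 F3=1; commitIndex=1
Op 5: F0 acks idx 2 -> match: F0=2 F1=3 F2=0 F3=1; commitIndex=2
Op 6: F1 acks idx 1 -> match: F0=2 F1=3 F2=0 F3=1; commitIndex=2
Op 7: F1 acks idx 2 -> match: F0=2 F1=3 F2=0 F3=1; commitIndex=2
Op 8: F2 acks idx 1 -> match: F0=2 F1=3 F2=1 F3=1; commitIndex=2
Op 9: append 1 -> log_len=5
Op 10: F1 acks idx 2 -> match: F0=2 F1=3 F2=1 F3=1; commitIndex=2
Op 11: F2 acks idx 5 -> match: F0=2 F1=3 F2=5 F3=1; commitIndex=3

Answer: 1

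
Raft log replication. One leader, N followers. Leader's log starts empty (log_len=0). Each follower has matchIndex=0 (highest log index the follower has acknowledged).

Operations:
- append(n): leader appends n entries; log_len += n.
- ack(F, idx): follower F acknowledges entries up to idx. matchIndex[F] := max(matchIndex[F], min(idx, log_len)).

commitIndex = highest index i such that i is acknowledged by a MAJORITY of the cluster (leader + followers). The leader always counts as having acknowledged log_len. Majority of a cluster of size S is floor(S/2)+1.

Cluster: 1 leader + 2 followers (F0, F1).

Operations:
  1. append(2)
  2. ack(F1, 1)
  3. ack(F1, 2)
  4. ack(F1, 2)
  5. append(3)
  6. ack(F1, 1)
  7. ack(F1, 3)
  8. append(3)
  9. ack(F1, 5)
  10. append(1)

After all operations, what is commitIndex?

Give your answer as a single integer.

Op 1: append 2 -> log_len=2
Op 2: F1 acks idx 1 -> match: F0=0 F1=1; commitIndex=1
Op 3: F1 acks idx 2 -> match: F0=0 F1=2; commitIndex=2
Op 4: F1 acks idx 2 -> match: F0=0 F1=2; commitIndex=2
Op 5: append 3 -> log_len=5
Op 6: F1 acks idx 1 -> match: F0=0 F1=2; commitIndex=2
Op 7: F1 acks idx 3 -> match: F0=0 F1=3; commitIndex=3
Op 8: append 3 -> log_len=8
Op 9: F1 acks idx 5 -> match: F0=0 F1=5; commitIndex=5
Op 10: append 1 -> log_len=9

Answer: 5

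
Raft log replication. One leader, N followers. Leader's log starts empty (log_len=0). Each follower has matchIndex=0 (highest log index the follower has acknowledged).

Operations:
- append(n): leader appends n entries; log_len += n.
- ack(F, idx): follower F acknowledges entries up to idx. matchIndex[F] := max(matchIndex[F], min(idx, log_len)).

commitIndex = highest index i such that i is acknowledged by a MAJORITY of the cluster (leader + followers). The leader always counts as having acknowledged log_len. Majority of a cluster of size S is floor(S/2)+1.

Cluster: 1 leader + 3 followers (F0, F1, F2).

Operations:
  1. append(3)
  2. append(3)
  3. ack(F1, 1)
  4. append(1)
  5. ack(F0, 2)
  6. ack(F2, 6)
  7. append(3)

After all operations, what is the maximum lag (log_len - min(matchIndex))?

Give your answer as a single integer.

Op 1: append 3 -> log_len=3
Op 2: append 3 -> log_len=6
Op 3: F1 acks idx 1 -> match: F0=0 F1=1 F2=0; commitIndex=0
Op 4: append 1 -> log_len=7
Op 5: F0 acks idx 2 -> match: F0=2 F1=1 F2=0; commitIndex=1
Op 6: F2 acks idx 6 -> match: F0=2 F1=1 F2=6; commitIndex=2
Op 7: append 3 -> log_len=10

Answer: 9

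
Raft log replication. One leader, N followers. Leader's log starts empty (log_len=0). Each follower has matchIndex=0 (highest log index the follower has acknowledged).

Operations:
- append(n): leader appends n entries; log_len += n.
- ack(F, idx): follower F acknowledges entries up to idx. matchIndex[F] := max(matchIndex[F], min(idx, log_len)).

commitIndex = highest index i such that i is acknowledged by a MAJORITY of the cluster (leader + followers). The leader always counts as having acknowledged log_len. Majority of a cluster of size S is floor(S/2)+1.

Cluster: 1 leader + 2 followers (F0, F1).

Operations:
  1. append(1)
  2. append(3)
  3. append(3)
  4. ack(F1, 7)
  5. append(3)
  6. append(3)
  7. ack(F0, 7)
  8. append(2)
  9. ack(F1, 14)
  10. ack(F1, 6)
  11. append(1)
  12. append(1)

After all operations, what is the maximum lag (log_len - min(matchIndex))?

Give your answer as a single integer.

Answer: 10

Derivation:
Op 1: append 1 -> log_len=1
Op 2: append 3 -> log_len=4
Op 3: append 3 -> log_len=7
Op 4: F1 acks idx 7 -> match: F0=0 F1=7; commitIndex=7
Op 5: append 3 -> log_len=10
Op 6: append 3 -> log_len=13
Op 7: F0 acks idx 7 -> match: F0=7 F1=7; commitIndex=7
Op 8: append 2 -> log_len=15
Op 9: F1 acks idx 14 -> match: F0=7 F1=14; commitIndex=14
Op 10: F1 acks idx 6 -> match: F0=7 F1=14; commitIndex=14
Op 11: append 1 -> log_len=16
Op 12: append 1 -> log_len=17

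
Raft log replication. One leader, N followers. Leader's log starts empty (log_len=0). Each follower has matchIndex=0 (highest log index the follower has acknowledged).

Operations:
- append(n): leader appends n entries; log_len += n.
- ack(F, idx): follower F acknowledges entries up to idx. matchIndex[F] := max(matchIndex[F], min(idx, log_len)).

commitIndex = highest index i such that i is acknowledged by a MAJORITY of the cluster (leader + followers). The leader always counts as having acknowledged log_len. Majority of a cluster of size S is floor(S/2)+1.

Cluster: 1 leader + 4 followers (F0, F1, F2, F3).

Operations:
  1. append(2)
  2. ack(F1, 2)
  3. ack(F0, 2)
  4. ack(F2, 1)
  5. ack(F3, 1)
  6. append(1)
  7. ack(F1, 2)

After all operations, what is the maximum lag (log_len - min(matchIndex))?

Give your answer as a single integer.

Answer: 2

Derivation:
Op 1: append 2 -> log_len=2
Op 2: F1 acks idx 2 -> match: F0=0 F1=2 F2=0 F3=0; commitIndex=0
Op 3: F0 acks idx 2 -> match: F0=2 F1=2 F2=0 F3=0; commitIndex=2
Op 4: F2 acks idx 1 -> match: F0=2 F1=2 F2=1 F3=0; commitIndex=2
Op 5: F3 acks idx 1 -> match: F0=2 F1=2 F2=1 F3=1; commitIndex=2
Op 6: append 1 -> log_len=3
Op 7: F1 acks idx 2 -> match: F0=2 F1=2 F2=1 F3=1; commitIndex=2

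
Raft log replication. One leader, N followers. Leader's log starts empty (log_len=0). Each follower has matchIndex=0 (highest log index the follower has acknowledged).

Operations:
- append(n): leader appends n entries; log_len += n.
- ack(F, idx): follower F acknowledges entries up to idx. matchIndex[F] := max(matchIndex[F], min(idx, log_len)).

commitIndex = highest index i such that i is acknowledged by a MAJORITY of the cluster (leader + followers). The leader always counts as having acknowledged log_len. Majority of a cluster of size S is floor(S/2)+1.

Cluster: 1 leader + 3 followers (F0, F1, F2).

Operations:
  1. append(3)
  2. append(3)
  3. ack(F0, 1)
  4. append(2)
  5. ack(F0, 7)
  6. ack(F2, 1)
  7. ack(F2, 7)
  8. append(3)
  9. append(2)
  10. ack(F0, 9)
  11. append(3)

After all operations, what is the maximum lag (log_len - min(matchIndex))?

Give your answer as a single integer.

Op 1: append 3 -> log_len=3
Op 2: append 3 -> log_len=6
Op 3: F0 acks idx 1 -> match: F0=1 F1=0 F2=0; commitIndex=0
Op 4: append 2 -> log_len=8
Op 5: F0 acks idx 7 -> match: F0=7 F1=0 F2=0; commitIndex=0
Op 6: F2 acks idx 1 -> match: F0=7 F1=0 F2=1; commitIndex=1
Op 7: F2 acks idx 7 -> match: F0=7 F1=0 F2=7; commitIndex=7
Op 8: append 3 -> log_len=11
Op 9: append 2 -> log_len=13
Op 10: F0 acks idx 9 -> match: F0=9 F1=0 F2=7; commitIndex=7
Op 11: append 3 -> log_len=16

Answer: 16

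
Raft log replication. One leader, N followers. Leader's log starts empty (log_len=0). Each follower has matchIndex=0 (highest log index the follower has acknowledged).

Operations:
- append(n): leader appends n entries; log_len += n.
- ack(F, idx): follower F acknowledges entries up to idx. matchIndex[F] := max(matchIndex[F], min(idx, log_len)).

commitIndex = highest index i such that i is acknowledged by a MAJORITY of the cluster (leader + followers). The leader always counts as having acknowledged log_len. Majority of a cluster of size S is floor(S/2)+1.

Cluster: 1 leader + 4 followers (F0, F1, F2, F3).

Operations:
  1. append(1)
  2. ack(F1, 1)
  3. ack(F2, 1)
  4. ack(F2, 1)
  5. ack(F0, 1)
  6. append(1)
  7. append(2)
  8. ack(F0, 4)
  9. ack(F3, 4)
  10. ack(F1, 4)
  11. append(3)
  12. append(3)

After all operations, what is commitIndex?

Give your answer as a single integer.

Answer: 4

Derivation:
Op 1: append 1 -> log_len=1
Op 2: F1 acks idx 1 -> match: F0=0 F1=1 F2=0 F3=0; commitIndex=0
Op 3: F2 acks idx 1 -> match: F0=0 F1=1 F2=1 F3=0; commitIndex=1
Op 4: F2 acks idx 1 -> match: F0=0 F1=1 F2=1 F3=0; commitIndex=1
Op 5: F0 acks idx 1 -> match: F0=1 F1=1 F2=1 F3=0; commitIndex=1
Op 6: append 1 -> log_len=2
Op 7: append 2 -> log_len=4
Op 8: F0 acks idx 4 -> match: F0=4 F1=1 F2=1 F3=0; commitIndex=1
Op 9: F3 acks idx 4 -> match: F0=4 F1=1 F2=1 F3=4; commitIndex=4
Op 10: F1 acks idx 4 -> match: F0=4 F1=4 F2=1 F3=4; commitIndex=4
Op 11: append 3 -> log_len=7
Op 12: append 3 -> log_len=10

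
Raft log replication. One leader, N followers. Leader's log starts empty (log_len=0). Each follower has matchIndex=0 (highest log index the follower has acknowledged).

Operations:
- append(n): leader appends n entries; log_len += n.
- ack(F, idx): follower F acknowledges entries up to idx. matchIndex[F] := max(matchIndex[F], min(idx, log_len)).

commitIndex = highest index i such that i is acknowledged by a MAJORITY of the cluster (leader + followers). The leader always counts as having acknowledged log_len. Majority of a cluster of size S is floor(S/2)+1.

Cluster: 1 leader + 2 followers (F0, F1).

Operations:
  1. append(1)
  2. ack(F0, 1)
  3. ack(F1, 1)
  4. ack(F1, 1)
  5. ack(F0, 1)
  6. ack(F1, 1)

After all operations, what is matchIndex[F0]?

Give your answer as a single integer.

Op 1: append 1 -> log_len=1
Op 2: F0 acks idx 1 -> match: F0=1 F1=0; commitIndex=1
Op 3: F1 acks idx 1 -> match: F0=1 F1=1; commitIndex=1
Op 4: F1 acks idx 1 -> match: F0=1 F1=1; commitIndex=1
Op 5: F0 acks idx 1 -> match: F0=1 F1=1; commitIndex=1
Op 6: F1 acks idx 1 -> match: F0=1 F1=1; commitIndex=1

Answer: 1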